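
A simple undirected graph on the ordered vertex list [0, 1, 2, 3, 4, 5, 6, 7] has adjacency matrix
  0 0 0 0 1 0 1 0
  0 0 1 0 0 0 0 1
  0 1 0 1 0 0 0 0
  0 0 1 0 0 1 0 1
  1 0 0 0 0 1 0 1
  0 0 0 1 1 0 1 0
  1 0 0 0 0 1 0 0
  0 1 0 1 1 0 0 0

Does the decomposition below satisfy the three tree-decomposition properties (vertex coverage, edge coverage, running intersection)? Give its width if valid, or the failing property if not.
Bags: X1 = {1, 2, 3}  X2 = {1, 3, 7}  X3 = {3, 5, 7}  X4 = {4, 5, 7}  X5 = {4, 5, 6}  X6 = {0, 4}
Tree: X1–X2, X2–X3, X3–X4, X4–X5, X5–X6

No — edge (6,0) lies in no bag.

A tree decomposition must satisfy three properties: every vertex lies in some bag; for every edge, both endpoints lie together in some bag; and for every vertex, the bags containing it form a connected subtree. Here edge (6,0) lies in no bag, so the decomposition is invalid.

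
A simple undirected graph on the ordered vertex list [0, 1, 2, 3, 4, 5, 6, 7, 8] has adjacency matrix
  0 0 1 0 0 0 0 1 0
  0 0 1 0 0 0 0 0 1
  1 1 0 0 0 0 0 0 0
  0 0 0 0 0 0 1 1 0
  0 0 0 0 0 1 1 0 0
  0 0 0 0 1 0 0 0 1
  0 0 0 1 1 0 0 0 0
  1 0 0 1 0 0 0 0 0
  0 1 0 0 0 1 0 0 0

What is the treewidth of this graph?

A width-2 tree decomposition is:
Bags: B1 = {3, 4, 6}  B2 = {3, 4, 5}  B3 = {3, 5, 8}  B4 = {1, 3, 8}  B5 = {1, 2, 3}  B6 = {0, 2, 3}  B7 = {0, 3, 7}
Tree: B1–B2, B2–B3, B3–B4, B4–B5, B5–B6, B6–B7
Each bag holds 3 vertices, so the decomposition has width 2, which upper-bounds the treewidth. Since 3–6–4–5–8–1–2–0–7–3 is a cycle in G, G is not acyclic. Forests are exactly the graphs of treewidth ≤ 1, so tw(G) ≥ 2. Therefore the treewidth is 2.

2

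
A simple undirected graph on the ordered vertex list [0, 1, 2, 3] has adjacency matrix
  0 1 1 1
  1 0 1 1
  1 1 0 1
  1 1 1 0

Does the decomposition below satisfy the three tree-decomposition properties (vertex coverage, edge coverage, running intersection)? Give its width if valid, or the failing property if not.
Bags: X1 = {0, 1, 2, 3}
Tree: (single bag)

Checking the three conditions: (i) the bags cover all of {0, 1, 2, 3}; (ii) for each edge, some bag contains both endpoints; (iii) the bags containing any fixed vertex form a subtree. All hold, so the decomposition is valid with width 4 − 1 = 3.

Yes; width 3.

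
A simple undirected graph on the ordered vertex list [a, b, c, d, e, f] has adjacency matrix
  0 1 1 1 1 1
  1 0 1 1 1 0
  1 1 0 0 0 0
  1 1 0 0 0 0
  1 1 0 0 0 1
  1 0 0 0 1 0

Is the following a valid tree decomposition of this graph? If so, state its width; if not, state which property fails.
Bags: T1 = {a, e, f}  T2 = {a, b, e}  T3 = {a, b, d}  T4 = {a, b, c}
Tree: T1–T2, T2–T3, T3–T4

Every vertex of G appears in some bag (union = {a, b, c, d, e, f}); every edge is covered by a bag; and for each vertex v the set of bags containing v is connected in the bag tree. The decomposition is therefore valid. The largest bag has 3 vertices, so the width is 2.

Yes; width 2.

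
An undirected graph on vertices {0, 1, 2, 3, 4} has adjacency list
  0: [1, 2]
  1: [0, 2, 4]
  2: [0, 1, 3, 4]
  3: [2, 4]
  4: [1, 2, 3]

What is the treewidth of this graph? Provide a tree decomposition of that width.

Every bag has size at most 3, so the width is 3 − 1 = 2 and tw(G) ≤ 2. On the other hand G contains the 3-clique {0, 1, 2}. A clique must lie in a single bag of any decomposition, so no decomposition can have width below 2. Therefore the treewidth is 2.

Treewidth 2.
One such decomposition:
Bags: B1 = {1, 2, 4}  B2 = {2, 3, 4}  B3 = {0, 1, 2}
Tree: B1–B2, B1–B3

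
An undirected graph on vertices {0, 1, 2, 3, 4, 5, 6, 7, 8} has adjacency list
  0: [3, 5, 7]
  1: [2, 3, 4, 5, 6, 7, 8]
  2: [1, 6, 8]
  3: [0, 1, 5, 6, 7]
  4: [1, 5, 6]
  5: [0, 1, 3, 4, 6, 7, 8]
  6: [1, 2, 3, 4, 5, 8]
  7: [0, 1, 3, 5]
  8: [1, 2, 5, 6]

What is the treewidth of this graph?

3

A width-3 tree decomposition is:
Bags: B1 = {1, 3, 5, 6}  B2 = {1, 3, 5, 7}  B3 = {0, 3, 5, 7}  B4 = {1, 4, 5, 6}  B5 = {1, 5, 6, 8}  B6 = {1, 2, 6, 8}
Tree: B1–B2, B2–B3, B1–B4, B1–B5, B5–B6
Each bag holds 4 vertices, so the decomposition has width 3, which upper-bounds the treewidth. For the lower bound, the 4 vertices {0, 3, 5, 7} are pairwise adjacent, and any tree decomposition puts a clique entirely inside one bag — forcing width ≥ 3. The upper and lower bounds meet at 3, so that is the treewidth.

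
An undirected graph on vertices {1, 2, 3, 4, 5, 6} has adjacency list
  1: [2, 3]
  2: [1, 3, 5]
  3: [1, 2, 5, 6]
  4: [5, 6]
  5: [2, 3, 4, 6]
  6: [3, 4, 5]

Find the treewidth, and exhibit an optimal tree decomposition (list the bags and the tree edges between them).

The largest bag has 3 vertices, giving width 2; this decomposition certifies tw(G) ≤ 2. Conversely, {1, 2, 3} is a clique of size 3, and the vertices of any clique must share a bag in every tree decomposition; so some bag has ≥ 3 vertices and tw(G) ≥ 2. Combining the bounds, tw(G) = 2.

Treewidth 2.
One such decomposition:
Bags: B1 = {3, 5, 6}  B2 = {2, 3, 5}  B3 = {4, 5, 6}  B4 = {1, 2, 3}
Tree: B1–B2, B1–B3, B2–B4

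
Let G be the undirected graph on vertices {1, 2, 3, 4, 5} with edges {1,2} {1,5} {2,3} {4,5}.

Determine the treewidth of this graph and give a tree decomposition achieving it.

Treewidth 1.
One such decomposition:
Bags: B1 = {2, 3}  B2 = {1, 2}  B3 = {1, 5}  B4 = {4, 5}
Tree: B1–B2, B2–B3, B3–B4

Each bag holds 2 vertices, so the decomposition has width 1, which upper-bounds the treewidth. Since G has at least one edge (e.g. 3–2), it is not an edgeless graph, so tw(G) ≥ 1. Therefore the treewidth is 1.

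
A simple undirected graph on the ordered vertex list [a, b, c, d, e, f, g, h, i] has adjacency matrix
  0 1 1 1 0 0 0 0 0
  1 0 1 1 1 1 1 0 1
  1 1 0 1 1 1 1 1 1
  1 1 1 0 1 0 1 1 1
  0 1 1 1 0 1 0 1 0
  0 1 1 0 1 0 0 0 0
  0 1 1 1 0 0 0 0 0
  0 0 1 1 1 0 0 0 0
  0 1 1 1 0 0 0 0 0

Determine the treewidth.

A width-3 tree decomposition is:
Bags: B1 = {b, c, d, e}  B2 = {a, b, c, d}  B3 = {b, c, e, f}  B4 = {b, c, d, g}  B5 = {b, c, d, i}  B6 = {c, d, e, h}
Tree: B1–B2, B1–B3, B1–B4, B4–B5, B1–B6
Each bag holds 4 vertices, so the decomposition has width 3, which upper-bounds the treewidth. For the lower bound, the 4 vertices {c, d, e, h} are pairwise adjacent, and any tree decomposition puts a clique entirely inside one bag — forcing width ≥ 3. The upper and lower bounds meet at 3, so that is the treewidth.

3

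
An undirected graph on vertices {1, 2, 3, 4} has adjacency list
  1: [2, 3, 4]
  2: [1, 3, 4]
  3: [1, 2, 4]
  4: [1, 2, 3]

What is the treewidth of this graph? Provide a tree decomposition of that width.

A single bag containing all 4 vertices is trivially a valid decomposition of width 3. For the lower bound, the 4 vertices {1, 2, 3, 4} are pairwise adjacent, and any tree decomposition puts a clique entirely inside one bag — forcing width ≥ 3. Therefore the treewidth is 3.

Treewidth 3.
One such decomposition:
Bags: B1 = {1, 2, 3, 4}
Tree: (single bag)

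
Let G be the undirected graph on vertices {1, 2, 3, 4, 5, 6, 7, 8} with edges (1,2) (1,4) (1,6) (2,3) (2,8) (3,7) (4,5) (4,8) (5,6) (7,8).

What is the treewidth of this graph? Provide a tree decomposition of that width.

Every bag has size at most 3, so the width is 3 − 1 = 2 and tw(G) ≤ 2. For the lower bound, G contains the cycle 7–3–2–8–7, so G is not a forest; only forests have treewidth ≤ 1, hence tw(G) ≥ 2. Therefore the treewidth is 2.

Treewidth 2.
One optimal decomposition is:
Bags: B1 = {3, 7, 8}  B2 = {2, 3, 8}  B3 = {2, 4, 8}  B4 = {1, 2, 4}  B5 = {1, 4, 5}  B6 = {1, 5, 6}
Tree: B1–B2, B2–B3, B3–B4, B4–B5, B5–B6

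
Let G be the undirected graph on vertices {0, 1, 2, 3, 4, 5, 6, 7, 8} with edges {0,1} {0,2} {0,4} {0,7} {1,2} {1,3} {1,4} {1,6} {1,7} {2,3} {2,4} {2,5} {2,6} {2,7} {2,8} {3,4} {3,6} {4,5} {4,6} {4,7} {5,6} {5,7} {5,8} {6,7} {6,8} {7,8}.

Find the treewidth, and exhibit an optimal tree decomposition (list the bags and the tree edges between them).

Treewidth 4.
One optimal decomposition is:
Bags: B1 = {1, 2, 4, 6, 7}  B2 = {2, 4, 5, 6, 7}  B3 = {1, 2, 3, 4, 6}  B4 = {0, 1, 2, 4, 7}  B5 = {2, 5, 6, 7, 8}
Tree: B1–B2, B1–B3, B1–B4, B2–B5

The largest bag has 5 vertices, giving width 4; this decomposition certifies tw(G) ≤ 4. On the other hand G contains the 5-clique {2, 5, 6, 7, 8}. A clique must lie in a single bag of any decomposition, so no decomposition can have width below 4. Therefore the treewidth is 4.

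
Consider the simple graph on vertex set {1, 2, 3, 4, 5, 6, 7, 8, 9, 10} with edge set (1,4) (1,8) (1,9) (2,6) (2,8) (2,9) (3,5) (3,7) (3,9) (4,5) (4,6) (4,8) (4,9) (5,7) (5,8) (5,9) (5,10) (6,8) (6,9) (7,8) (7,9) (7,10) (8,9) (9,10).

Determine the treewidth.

A width-3 tree decomposition is:
Bags: B1 = {5, 7, 8, 9}  B2 = {3, 5, 7, 9}  B3 = {5, 7, 9, 10}  B4 = {4, 5, 8, 9}  B5 = {4, 6, 8, 9}  B6 = {1, 4, 8, 9}  B7 = {2, 6, 8, 9}
Tree: B1–B2, B2–B3, B1–B4, B4–B5, B4–B6, B5–B7
Every bag has size at most 4, so the width is 4 − 1 = 3 and tw(G) ≤ 3. Conversely, {2, 6, 8, 9} is a clique of size 4, and the vertices of any clique must share a bag in every tree decomposition; so some bag has ≥ 4 vertices and tw(G) ≥ 3. Combining the bounds, tw(G) = 3.

3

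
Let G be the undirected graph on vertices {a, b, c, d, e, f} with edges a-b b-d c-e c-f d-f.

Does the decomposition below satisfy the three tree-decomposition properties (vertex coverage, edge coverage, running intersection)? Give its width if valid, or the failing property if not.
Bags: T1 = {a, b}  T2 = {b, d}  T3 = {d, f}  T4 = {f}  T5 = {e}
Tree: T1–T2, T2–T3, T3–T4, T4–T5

A tree decomposition must satisfy three properties: every vertex lies in some bag; for every edge, both endpoints lie together in some bag; and for every vertex, the bags containing it form a connected subtree. Here vertex c appears in no bag, so the decomposition is invalid.

No — vertex c appears in no bag.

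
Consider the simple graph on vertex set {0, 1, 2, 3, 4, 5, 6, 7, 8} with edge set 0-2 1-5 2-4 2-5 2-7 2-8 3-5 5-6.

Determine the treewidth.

1

A width-1 tree decomposition is:
Bags: B1 = {2, 5}  B2 = {5, 6}  B3 = {2, 8}  B4 = {2, 4}  B5 = {0, 2}  B6 = {1, 5}  B7 = {3, 5}  B8 = {2, 7}
Tree: B1–B2, B1–B3, B3–B4, B3–B5, B1–B6, B1–B7, B3–B8
The largest bag has 2 vertices, giving width 1; this decomposition certifies tw(G) ≤ 1. G has an edge, so its treewidth is at least 1. Hence tw(G) = 1 exactly.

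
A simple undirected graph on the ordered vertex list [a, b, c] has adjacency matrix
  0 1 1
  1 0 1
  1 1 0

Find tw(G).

A width-2 tree decomposition is:
Bags: B1 = {a, b, c}
Tree: (single bag)
A single bag containing all 3 vertices is trivially a valid decomposition of width 2. For the lower bound, the 3 vertices {a, b, c} are pairwise adjacent, and any tree decomposition puts a clique entirely inside one bag — forcing width ≥ 2. The upper and lower bounds meet at 2, so that is the treewidth.

2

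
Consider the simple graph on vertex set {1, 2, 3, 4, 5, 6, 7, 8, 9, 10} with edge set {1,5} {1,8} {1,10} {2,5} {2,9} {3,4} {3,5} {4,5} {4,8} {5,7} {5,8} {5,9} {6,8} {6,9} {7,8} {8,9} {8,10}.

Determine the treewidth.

2

A width-2 tree decomposition is:
Bags: B1 = {5, 8, 9}  B2 = {1, 5, 8}  B3 = {1, 8, 10}  B4 = {5, 7, 8}  B5 = {4, 5, 8}  B6 = {3, 4, 5}  B7 = {2, 5, 9}  B8 = {6, 8, 9}
Tree: B1–B2, B2–B3, B1–B4, B1–B5, B5–B6, B1–B7, B1–B8
The largest bag has 3 vertices, giving width 2; this decomposition certifies tw(G) ≤ 2. On the other hand G contains the 3-clique {1, 8, 10}. A clique must lie in a single bag of any decomposition, so no decomposition can have width below 2. Hence tw(G) = 2 exactly.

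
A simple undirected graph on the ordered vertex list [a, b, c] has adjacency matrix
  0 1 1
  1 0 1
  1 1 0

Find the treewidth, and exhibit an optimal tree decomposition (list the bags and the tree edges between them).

With just one bag of size 3, the width is 3 − 1 = 2, so tw(G) ≤ 2. Conversely, {a, b, c} is a clique of size 3, and the vertices of any clique must share a bag in every tree decomposition; so some bag has ≥ 3 vertices and tw(G) ≥ 2. Combining the bounds, tw(G) = 2.

Treewidth 2.
One optimal decomposition is:
Bags: B1 = {a, b, c}
Tree: (single bag)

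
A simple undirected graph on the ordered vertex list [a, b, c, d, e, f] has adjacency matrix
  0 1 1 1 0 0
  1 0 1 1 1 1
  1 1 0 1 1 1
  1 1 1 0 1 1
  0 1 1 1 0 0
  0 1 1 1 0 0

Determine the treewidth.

3

A width-3 tree decomposition is:
Bags: B1 = {b, c, d, f}  B2 = {a, b, c, d}  B3 = {b, c, d, e}
Tree: B1–B2, B1–B3
The largest bag has 4 vertices, giving width 3; this decomposition certifies tw(G) ≤ 3. On the other hand G contains the 4-clique {b, c, d, e}. A clique must lie in a single bag of any decomposition, so no decomposition can have width below 3. The upper and lower bounds meet at 3, so that is the treewidth.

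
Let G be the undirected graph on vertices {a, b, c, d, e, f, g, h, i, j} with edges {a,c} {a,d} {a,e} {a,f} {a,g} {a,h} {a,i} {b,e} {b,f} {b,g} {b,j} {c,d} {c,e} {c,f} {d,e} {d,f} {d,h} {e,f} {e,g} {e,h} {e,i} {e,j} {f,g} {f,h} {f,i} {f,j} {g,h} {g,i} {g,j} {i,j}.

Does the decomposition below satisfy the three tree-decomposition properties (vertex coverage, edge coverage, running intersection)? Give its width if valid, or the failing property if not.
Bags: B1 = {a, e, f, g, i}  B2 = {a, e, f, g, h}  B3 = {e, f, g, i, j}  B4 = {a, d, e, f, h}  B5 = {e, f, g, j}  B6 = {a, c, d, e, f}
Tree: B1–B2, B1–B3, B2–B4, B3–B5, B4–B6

A tree decomposition must satisfy three properties: every vertex lies in some bag; for every edge, both endpoints lie together in some bag; and for every vertex, the bags containing it form a connected subtree. Here vertex b appears in no bag, so the decomposition is invalid.

No — vertex b appears in no bag.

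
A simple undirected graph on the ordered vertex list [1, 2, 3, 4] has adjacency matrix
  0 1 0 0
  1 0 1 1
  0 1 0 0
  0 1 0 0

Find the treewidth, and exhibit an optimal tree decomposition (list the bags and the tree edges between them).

Treewidth 1.
One such decomposition:
Bags: B1 = {2, 4}  B2 = {1, 2}  B3 = {2, 3}
Tree: B1–B2, B2–B3

Each bag holds 2 vertices, so the decomposition has width 1, which upper-bounds the treewidth. Any graph with an edge has treewidth ≥ 1, and G has the edge 4–2. Hence tw(G) = 1 exactly.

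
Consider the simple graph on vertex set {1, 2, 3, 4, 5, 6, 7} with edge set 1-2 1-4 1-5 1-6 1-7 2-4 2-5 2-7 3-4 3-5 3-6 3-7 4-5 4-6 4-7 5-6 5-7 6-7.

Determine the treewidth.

4

A width-4 tree decomposition is:
Bags: B1 = {1, 4, 5, 6, 7}  B2 = {1, 2, 4, 5, 7}  B3 = {3, 4, 5, 6, 7}
Tree: B1–B2, B1–B3
Every bag has size at most 5, so the width is 5 − 1 = 4 and tw(G) ≤ 4. For the lower bound, the 5 vertices {1, 2, 4, 5, 7} are pairwise adjacent, and any tree decomposition puts a clique entirely inside one bag — forcing width ≥ 4. Hence tw(G) = 4 exactly.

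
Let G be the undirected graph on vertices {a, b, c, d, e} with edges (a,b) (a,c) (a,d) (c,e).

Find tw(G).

A width-1 tree decomposition is:
Bags: B1 = {a, b}  B2 = {a, c}  B3 = {c, e}  B4 = {a, d}
Tree: B1–B2, B2–B3, B1–B4
Every bag has size at most 2, so the width is 2 − 1 = 1 and tw(G) ≤ 1. G has an edge, so its treewidth is at least 1. The upper and lower bounds meet at 1, so that is the treewidth.

1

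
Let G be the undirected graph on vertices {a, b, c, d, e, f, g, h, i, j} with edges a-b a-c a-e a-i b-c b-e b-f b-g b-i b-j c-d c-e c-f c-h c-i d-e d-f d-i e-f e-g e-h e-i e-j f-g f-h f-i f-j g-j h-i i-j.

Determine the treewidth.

A width-4 tree decomposition is:
Bags: B1 = {b, e, f, i, j}  B2 = {b, c, e, f, i}  B3 = {c, d, e, f, i}  B4 = {b, e, f, g, j}  B5 = {c, e, f, h, i}  B6 = {a, b, c, e, i}
Tree: B1–B2, B2–B3, B1–B4, B2–B5, B2–B6
Every bag has size at most 5, so the width is 5 − 1 = 4 and tw(G) ≤ 4. Conversely, {a, b, c, e, i} is a clique of size 5, and the vertices of any clique must share a bag in every tree decomposition; so some bag has ≥ 5 vertices and tw(G) ≥ 4. Therefore the treewidth is 4.

4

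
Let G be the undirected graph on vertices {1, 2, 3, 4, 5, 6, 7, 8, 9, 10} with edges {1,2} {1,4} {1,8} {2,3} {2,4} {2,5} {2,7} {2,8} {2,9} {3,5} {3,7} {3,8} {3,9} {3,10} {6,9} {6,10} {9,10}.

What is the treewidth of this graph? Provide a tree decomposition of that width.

The largest bag has 3 vertices, giving width 2; this decomposition certifies tw(G) ≤ 2. For the lower bound, the 3 vertices {1, 2, 8} are pairwise adjacent, and any tree decomposition puts a clique entirely inside one bag — forcing width ≥ 2. Combining the bounds, tw(G) = 2.

Treewidth 2.
One such decomposition:
Bags: B1 = {3, 9, 10}  B2 = {2, 3, 9}  B3 = {2, 3, 7}  B4 = {6, 9, 10}  B5 = {2, 3, 5}  B6 = {2, 3, 8}  B7 = {1, 2, 8}  B8 = {1, 2, 4}
Tree: B1–B2, B2–B3, B1–B4, B3–B5, B3–B6, B6–B7, B7–B8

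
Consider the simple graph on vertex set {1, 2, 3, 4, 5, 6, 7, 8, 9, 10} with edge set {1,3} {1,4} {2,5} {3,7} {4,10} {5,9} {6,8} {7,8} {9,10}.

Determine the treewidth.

1

A width-1 tree decomposition is:
Bags: B1 = {2, 5}  B2 = {5, 9}  B3 = {9, 10}  B4 = {4, 10}  B5 = {1, 4}  B6 = {1, 3}  B7 = {3, 7}  B8 = {7, 8}  B9 = {6, 8}
Tree: B1–B2, B2–B3, B3–B4, B4–B5, B5–B6, B6–B7, B7–B8, B8–B9
Each bag holds 2 vertices, so the decomposition has width 1, which upper-bounds the treewidth. Since G has at least one edge (e.g. 2–5), it is not an edgeless graph, so tw(G) ≥ 1. Combining the bounds, tw(G) = 1.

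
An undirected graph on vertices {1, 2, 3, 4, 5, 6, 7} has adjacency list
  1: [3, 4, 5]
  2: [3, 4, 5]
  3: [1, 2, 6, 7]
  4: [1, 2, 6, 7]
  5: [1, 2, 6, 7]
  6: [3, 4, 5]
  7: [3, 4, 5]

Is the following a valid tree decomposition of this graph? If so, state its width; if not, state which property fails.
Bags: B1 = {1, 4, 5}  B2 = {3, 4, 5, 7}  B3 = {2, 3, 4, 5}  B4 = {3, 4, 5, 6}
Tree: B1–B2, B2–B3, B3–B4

A tree decomposition must satisfy three properties: every vertex lies in some bag; for every edge, both endpoints lie together in some bag; and for every vertex, the bags containing it form a connected subtree. Here edge (3,1) lies in no bag, so the decomposition is invalid.

No — edge (3,1) lies in no bag.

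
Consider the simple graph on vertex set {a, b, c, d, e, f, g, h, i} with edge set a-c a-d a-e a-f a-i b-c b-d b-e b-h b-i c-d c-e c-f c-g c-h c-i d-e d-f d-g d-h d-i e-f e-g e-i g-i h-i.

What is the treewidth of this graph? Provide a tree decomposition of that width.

Treewidth 4.
One such decomposition:
Bags: B1 = {a, c, d, e, i}  B2 = {c, d, e, g, i}  B3 = {b, c, d, e, i}  B4 = {a, c, d, e, f}  B5 = {b, c, d, h, i}
Tree: B1–B2, B2–B3, B1–B4, B3–B5

The largest bag has 5 vertices, giving width 4; this decomposition certifies tw(G) ≤ 4. On the other hand G contains the 5-clique {a, c, d, e, f}. A clique must lie in a single bag of any decomposition, so no decomposition can have width below 4. The upper and lower bounds meet at 4, so that is the treewidth.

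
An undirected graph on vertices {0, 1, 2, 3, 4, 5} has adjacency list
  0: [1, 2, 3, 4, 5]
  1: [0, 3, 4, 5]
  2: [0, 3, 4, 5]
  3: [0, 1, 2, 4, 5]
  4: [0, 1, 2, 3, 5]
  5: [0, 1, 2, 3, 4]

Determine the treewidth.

4

A width-4 tree decomposition is:
Bags: B1 = {0, 2, 3, 4, 5}  B2 = {0, 1, 3, 4, 5}
Tree: B1–B2
Each bag holds 5 vertices, so the decomposition has width 4, which upper-bounds the treewidth. For the lower bound, the 5 vertices {0, 1, 3, 4, 5} are pairwise adjacent, and any tree decomposition puts a clique entirely inside one bag — forcing width ≥ 4. The upper and lower bounds meet at 4, so that is the treewidth.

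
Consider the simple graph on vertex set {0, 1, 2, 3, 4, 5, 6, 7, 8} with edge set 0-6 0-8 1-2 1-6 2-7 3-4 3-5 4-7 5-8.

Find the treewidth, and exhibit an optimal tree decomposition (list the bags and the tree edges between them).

Treewidth 2.
One optimal decomposition is:
Bags: B1 = {3, 4, 5}  B2 = {4, 5, 7}  B3 = {2, 5, 7}  B4 = {1, 2, 5}  B5 = {1, 5, 6}  B6 = {0, 5, 6}  B7 = {0, 5, 8}
Tree: B1–B2, B2–B3, B3–B4, B4–B5, B5–B6, B6–B7

Every bag has size at most 3, so the width is 3 − 1 = 2 and tw(G) ≤ 2. For the lower bound, G contains the cycle 5–3–4–7–2–1–6–0–8–5, so G is not a forest; only forests have treewidth ≤ 1, hence tw(G) ≥ 2. Therefore the treewidth is 2.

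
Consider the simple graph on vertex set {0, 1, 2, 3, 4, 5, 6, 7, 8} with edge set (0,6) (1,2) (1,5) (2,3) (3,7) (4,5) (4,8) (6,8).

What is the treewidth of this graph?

1

A width-1 tree decomposition is:
Bags: B1 = {0, 6}  B2 = {6, 8}  B3 = {4, 8}  B4 = {4, 5}  B5 = {1, 5}  B6 = {1, 2}  B7 = {2, 3}  B8 = {3, 7}
Tree: B1–B2, B2–B3, B3–B4, B4–B5, B5–B6, B6–B7, B7–B8
Every bag has size at most 2, so the width is 2 − 1 = 1 and tw(G) ≤ 1. Since G has at least one edge (e.g. 0–6), it is not an edgeless graph, so tw(G) ≥ 1. Therefore the treewidth is 1.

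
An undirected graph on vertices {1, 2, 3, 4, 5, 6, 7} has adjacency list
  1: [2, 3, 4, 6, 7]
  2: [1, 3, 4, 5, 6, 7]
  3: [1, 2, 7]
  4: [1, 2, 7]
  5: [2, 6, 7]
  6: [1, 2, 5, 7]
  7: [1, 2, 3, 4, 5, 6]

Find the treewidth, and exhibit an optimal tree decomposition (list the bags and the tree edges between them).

The largest bag has 4 vertices, giving width 3; this decomposition certifies tw(G) ≤ 3. For the lower bound, the 4 vertices {1, 2, 3, 7} are pairwise adjacent, and any tree decomposition puts a clique entirely inside one bag — forcing width ≥ 3. Therefore the treewidth is 3.

Treewidth 3.
One optimal decomposition is:
Bags: B1 = {1, 2, 6, 7}  B2 = {1, 2, 3, 7}  B3 = {1, 2, 4, 7}  B4 = {2, 5, 6, 7}
Tree: B1–B2, B2–B3, B1–B4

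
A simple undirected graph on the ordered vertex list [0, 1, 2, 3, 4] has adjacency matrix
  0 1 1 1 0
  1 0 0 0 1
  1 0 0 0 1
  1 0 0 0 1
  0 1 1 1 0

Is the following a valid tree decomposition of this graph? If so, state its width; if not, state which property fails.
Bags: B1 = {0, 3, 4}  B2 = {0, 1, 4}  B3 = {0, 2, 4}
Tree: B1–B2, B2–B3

Every vertex of G appears in some bag (union = {0, 1, 2, 3, 4}); every edge is covered by a bag; and for each vertex v the set of bags containing v is connected in the bag tree. The decomposition is therefore valid. The largest bag has 3 vertices, so the width is 2.

Yes; width 2.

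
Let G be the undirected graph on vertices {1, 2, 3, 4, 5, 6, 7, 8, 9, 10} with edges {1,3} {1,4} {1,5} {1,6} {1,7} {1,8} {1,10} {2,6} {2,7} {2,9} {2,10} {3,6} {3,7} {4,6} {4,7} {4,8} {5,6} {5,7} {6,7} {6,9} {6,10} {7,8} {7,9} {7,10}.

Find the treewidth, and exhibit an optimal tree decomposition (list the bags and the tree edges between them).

Treewidth 3.
One such decomposition:
Bags: B1 = {1, 6, 7, 10}  B2 = {1, 3, 6, 7}  B3 = {1, 4, 6, 7}  B4 = {1, 4, 7, 8}  B5 = {2, 6, 7, 10}  B6 = {1, 5, 6, 7}  B7 = {2, 6, 7, 9}
Tree: B1–B2, B2–B3, B3–B4, B1–B5, B2–B6, B5–B7

Every bag has size at most 4, so the width is 4 − 1 = 3 and tw(G) ≤ 3. For the lower bound, the 4 vertices {1, 4, 7, 8} are pairwise adjacent, and any tree decomposition puts a clique entirely inside one bag — forcing width ≥ 3. The upper and lower bounds meet at 3, so that is the treewidth.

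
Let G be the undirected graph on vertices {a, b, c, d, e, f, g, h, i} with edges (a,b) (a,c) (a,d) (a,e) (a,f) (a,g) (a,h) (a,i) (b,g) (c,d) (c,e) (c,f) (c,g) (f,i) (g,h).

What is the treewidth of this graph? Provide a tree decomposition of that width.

Every bag has size at most 3, so the width is 3 − 1 = 2 and tw(G) ≤ 2. For the lower bound, the 3 vertices {a, g, h} are pairwise adjacent, and any tree decomposition puts a clique entirely inside one bag — forcing width ≥ 2. Therefore the treewidth is 2.

Treewidth 2.
Bags: B1 = {a, c, g}  B2 = {a, c, f}  B3 = {a, g, h}  B4 = {a, b, g}  B5 = {a, c, d}  B6 = {a, f, i}  B7 = {a, c, e}
Tree: B1–B2, B1–B3, B1–B4, B1–B5, B2–B6, B5–B7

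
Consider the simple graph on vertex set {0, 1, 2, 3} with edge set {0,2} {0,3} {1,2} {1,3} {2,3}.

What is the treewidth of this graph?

A width-2 tree decomposition is:
Bags: B1 = {0, 2, 3}  B2 = {1, 2, 3}
Tree: B1–B2
Every bag has size at most 3, so the width is 3 − 1 = 2 and tw(G) ≤ 2. Conversely, {0, 2, 3} is a clique of size 3, and the vertices of any clique must share a bag in every tree decomposition; so some bag has ≥ 3 vertices and tw(G) ≥ 2. Combining the bounds, tw(G) = 2.

2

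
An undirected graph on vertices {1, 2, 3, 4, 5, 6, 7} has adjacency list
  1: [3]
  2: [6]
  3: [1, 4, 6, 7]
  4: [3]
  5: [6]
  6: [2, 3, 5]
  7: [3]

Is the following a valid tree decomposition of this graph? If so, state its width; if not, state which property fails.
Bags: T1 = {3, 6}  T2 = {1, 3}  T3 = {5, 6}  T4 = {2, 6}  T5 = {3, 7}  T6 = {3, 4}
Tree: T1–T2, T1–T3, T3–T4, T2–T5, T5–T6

Vertex coverage: the bags together contain {1, 2, 3, 4, 5, 6, 7}, the full vertex set. Edge coverage: each edge of G has both endpoints in at least one bag. Running intersection: for every vertex, the bags containing it form a connected subtree. All three properties hold, so this is a valid tree decomposition of width max|bag| − 1 = 1, and hence tw(G) ≤ 1.

Yes; width 1.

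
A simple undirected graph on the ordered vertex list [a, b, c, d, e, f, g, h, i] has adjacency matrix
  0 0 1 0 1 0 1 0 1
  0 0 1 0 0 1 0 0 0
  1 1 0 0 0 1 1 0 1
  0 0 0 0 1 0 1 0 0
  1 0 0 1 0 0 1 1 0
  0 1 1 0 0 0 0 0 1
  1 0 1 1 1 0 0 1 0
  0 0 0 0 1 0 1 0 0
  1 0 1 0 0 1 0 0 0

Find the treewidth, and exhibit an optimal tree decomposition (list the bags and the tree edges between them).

The largest bag has 3 vertices, giving width 2; this decomposition certifies tw(G) ≤ 2. For the lower bound, the 3 vertices {d, e, g} are pairwise adjacent, and any tree decomposition puts a clique entirely inside one bag — forcing width ≥ 2. Hence tw(G) = 2 exactly.

Treewidth 2.
One optimal decomposition is:
Bags: B1 = {a, e, g}  B2 = {a, c, g}  B3 = {e, g, h}  B4 = {a, c, i}  B5 = {c, f, i}  B6 = {b, c, f}  B7 = {d, e, g}
Tree: B1–B2, B1–B3, B2–B4, B4–B5, B5–B6, B1–B7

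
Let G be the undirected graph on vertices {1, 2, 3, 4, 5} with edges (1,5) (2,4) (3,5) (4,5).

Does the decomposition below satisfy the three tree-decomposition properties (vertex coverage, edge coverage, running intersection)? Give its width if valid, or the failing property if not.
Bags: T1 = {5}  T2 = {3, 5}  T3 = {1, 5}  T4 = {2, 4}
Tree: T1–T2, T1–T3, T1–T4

A tree decomposition must satisfy three properties: every vertex lies in some bag; for every edge, both endpoints lie together in some bag; and for every vertex, the bags containing it form a connected subtree. Here edge (4,5) lies in no bag, so the decomposition is invalid.

No — edge (4,5) lies in no bag.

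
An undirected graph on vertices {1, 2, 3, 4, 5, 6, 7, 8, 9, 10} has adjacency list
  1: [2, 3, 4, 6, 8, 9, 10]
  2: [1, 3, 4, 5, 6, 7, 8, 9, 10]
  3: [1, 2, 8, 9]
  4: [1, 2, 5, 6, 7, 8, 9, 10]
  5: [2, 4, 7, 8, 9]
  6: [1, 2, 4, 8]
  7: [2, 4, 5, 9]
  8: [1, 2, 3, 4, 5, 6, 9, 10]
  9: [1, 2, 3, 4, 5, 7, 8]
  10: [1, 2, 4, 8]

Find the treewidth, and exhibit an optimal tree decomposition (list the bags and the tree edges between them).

The largest bag has 5 vertices, giving width 4; this decomposition certifies tw(G) ≤ 4. On the other hand G contains the 5-clique {1, 2, 3, 8, 9}. A clique must lie in a single bag of any decomposition, so no decomposition can have width below 4. Hence tw(G) = 4 exactly.

Treewidth 4.
One such decomposition:
Bags: B1 = {2, 4, 5, 7, 9}  B2 = {2, 4, 5, 8, 9}  B3 = {1, 2, 4, 8, 9}  B4 = {1, 2, 4, 6, 8}  B5 = {1, 2, 3, 8, 9}  B6 = {1, 2, 4, 8, 10}
Tree: B1–B2, B2–B3, B3–B4, B3–B5, B4–B6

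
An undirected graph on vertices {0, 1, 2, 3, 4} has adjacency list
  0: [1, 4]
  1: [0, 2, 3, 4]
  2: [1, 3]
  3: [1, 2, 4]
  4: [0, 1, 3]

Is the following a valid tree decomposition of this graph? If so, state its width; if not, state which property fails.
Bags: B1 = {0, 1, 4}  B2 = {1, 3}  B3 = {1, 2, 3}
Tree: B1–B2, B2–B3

No — edge (4,3) lies in no bag.

A tree decomposition must satisfy three properties: every vertex lies in some bag; for every edge, both endpoints lie together in some bag; and for every vertex, the bags containing it form a connected subtree. Here edge (4,3) lies in no bag, so the decomposition is invalid.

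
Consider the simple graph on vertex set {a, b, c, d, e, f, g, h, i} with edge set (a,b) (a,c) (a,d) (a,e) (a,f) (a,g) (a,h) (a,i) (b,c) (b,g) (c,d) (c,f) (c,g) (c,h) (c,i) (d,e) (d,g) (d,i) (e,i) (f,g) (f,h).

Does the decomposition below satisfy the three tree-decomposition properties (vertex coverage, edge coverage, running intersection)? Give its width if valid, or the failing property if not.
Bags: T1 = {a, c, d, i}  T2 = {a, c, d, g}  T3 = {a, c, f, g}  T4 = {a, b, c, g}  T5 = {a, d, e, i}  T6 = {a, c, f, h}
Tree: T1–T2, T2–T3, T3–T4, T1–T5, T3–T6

Yes; width 3.

Vertex coverage: the bags together contain {a, b, c, d, e, f, g, h, i}, the full vertex set. Edge coverage: each edge of G has both endpoints in at least one bag. Running intersection: for every vertex, the bags containing it form a connected subtree. All three properties hold, so this is a valid tree decomposition of width max|bag| − 1 = 3, and hence tw(G) ≤ 3.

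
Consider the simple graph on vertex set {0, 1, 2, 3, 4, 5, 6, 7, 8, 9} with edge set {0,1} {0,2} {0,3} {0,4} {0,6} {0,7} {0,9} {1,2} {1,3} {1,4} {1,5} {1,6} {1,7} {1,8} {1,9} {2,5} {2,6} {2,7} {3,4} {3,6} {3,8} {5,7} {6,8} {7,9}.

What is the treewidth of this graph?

3

A width-3 tree decomposition is:
Bags: B1 = {0, 1, 2, 7}  B2 = {1, 2, 5, 7}  B3 = {0, 1, 2, 6}  B4 = {0, 1, 7, 9}  B5 = {0, 1, 3, 6}  B6 = {1, 3, 6, 8}  B7 = {0, 1, 3, 4}
Tree: B1–B2, B1–B3, B1–B4, B3–B5, B5–B6, B5–B7
The largest bag has 4 vertices, giving width 3; this decomposition certifies tw(G) ≤ 3. For the lower bound, the 4 vertices {0, 1, 7, 9} are pairwise adjacent, and any tree decomposition puts a clique entirely inside one bag — forcing width ≥ 3. Combining the bounds, tw(G) = 3.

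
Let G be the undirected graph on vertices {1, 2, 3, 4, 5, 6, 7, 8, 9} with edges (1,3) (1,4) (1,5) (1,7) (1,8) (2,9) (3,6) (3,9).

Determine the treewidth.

1

A width-1 tree decomposition is:
Bags: B1 = {3, 6}  B2 = {1, 3}  B3 = {1, 8}  B4 = {1, 7}  B5 = {1, 4}  B6 = {3, 9}  B7 = {2, 9}  B8 = {1, 5}
Tree: B1–B2, B2–B3, B2–B4, B4–B5, B1–B6, B6–B7, B4–B8
The largest bag has 2 vertices, giving width 1; this decomposition certifies tw(G) ≤ 1. Since G has at least one edge (e.g. 6–3), it is not an edgeless graph, so tw(G) ≥ 1. Hence tw(G) = 1 exactly.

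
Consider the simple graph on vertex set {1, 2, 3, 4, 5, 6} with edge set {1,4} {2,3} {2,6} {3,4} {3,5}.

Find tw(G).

1

A width-1 tree decomposition is:
Bags: B1 = {3, 5}  B2 = {3, 4}  B3 = {2, 3}  B4 = {2, 6}  B5 = {1, 4}
Tree: B1–B2, B1–B3, B3–B4, B2–B5
Each bag holds 2 vertices, so the decomposition has width 1, which upper-bounds the treewidth. Since G has at least one edge (e.g. 3–5), it is not an edgeless graph, so tw(G) ≥ 1. The upper and lower bounds meet at 1, so that is the treewidth.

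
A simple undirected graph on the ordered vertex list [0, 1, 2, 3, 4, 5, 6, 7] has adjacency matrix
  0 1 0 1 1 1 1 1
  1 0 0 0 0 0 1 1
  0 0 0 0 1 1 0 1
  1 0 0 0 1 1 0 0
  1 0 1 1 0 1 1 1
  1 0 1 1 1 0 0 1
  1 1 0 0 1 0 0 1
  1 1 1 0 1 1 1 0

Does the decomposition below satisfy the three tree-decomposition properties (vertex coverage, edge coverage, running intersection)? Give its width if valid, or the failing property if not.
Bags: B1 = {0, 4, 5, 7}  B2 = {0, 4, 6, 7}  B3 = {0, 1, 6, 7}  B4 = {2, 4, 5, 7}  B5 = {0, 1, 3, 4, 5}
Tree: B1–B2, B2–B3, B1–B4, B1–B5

No — bags containing vertex 1 are not connected in the tree.

A tree decomposition must satisfy three properties: every vertex lies in some bag; for every edge, both endpoints lie together in some bag; and for every vertex, the bags containing it form a connected subtree. Here bags containing vertex 1 are not connected in the tree, so the decomposition is invalid.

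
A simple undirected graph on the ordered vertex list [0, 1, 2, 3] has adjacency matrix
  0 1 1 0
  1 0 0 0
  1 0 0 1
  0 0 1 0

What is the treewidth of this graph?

1

A width-1 tree decomposition is:
Bags: B1 = {2, 3}  B2 = {0, 2}  B3 = {0, 1}
Tree: B1–B2, B2–B3
Every bag has size at most 2, so the width is 2 − 1 = 1 and tw(G) ≤ 1. Since G has at least one edge (e.g. 3–2), it is not an edgeless graph, so tw(G) ≥ 1. Hence tw(G) = 1 exactly.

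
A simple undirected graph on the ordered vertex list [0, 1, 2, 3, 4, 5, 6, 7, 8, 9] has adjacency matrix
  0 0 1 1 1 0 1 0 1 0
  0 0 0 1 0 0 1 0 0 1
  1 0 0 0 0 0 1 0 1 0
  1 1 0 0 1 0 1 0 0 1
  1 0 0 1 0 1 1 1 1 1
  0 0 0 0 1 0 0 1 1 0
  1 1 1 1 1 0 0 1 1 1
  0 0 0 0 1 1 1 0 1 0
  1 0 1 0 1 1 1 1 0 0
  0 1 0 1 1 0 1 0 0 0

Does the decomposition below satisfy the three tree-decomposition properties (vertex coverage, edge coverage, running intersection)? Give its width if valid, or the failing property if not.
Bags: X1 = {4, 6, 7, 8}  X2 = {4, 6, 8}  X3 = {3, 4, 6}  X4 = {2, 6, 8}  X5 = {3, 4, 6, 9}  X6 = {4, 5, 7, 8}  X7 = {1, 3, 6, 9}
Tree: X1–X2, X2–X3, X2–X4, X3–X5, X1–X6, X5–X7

A tree decomposition must satisfy three properties: every vertex lies in some bag; for every edge, both endpoints lie together in some bag; and for every vertex, the bags containing it form a connected subtree. Here vertex 0 appears in no bag, so the decomposition is invalid.

No — vertex 0 appears in no bag.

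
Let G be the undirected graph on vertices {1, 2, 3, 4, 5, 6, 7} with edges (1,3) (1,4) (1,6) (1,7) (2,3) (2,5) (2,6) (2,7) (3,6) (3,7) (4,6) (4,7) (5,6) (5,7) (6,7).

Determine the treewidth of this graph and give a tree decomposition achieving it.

Treewidth 3.
One optimal decomposition is:
Bags: B1 = {1, 4, 6, 7}  B2 = {1, 3, 6, 7}  B3 = {2, 3, 6, 7}  B4 = {2, 5, 6, 7}
Tree: B1–B2, B2–B3, B3–B4

Each bag holds 4 vertices, so the decomposition has width 3, which upper-bounds the treewidth. On the other hand G contains the 4-clique {1, 3, 6, 7}. A clique must lie in a single bag of any decomposition, so no decomposition can have width below 3. Therefore the treewidth is 3.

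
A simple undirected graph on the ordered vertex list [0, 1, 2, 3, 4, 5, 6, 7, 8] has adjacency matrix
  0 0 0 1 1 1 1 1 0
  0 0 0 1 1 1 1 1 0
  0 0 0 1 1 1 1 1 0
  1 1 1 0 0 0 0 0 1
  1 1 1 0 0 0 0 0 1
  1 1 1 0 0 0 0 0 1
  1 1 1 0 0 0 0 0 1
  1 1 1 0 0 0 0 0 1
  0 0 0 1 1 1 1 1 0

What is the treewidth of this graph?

4

A width-4 tree decomposition is:
Bags: B1 = {0, 1, 2, 3, 8}  B2 = {0, 1, 2, 7, 8}  B3 = {0, 1, 2, 4, 8}  B4 = {0, 1, 2, 6, 8}  B5 = {0, 1, 2, 5, 8}
Tree: B1–B2, B2–B3, B3–B4, B4–B5
Every bag has size at most 5, so the width is 5 − 1 = 4 and tw(G) ≤ 4. For the lower bound: the 5 vertex sets {2,3}, {1,7}, {0,4}, {8}, {6} are disjoint, each induces a connected subgraph, and every pair is joined by at least one edge of G. Contracting each set to a single vertex therefore yields K_{5} as a minor, and since treewidth is minor-monotone, tw(G) ≥ tw(K_{5}) = 4. Therefore the treewidth is 4.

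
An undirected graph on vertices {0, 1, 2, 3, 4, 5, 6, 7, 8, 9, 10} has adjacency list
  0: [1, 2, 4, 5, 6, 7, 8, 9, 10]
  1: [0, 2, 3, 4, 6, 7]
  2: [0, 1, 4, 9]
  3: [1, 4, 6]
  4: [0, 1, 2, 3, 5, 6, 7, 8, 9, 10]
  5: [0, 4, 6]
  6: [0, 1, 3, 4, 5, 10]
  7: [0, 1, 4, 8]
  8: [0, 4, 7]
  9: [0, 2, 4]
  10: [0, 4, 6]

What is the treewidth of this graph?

3

A width-3 tree decomposition is:
Bags: B1 = {0, 1, 2, 4}  B2 = {0, 1, 4, 6}  B3 = {0, 1, 4, 7}  B4 = {0, 4, 5, 6}  B5 = {0, 2, 4, 9}  B6 = {0, 4, 7, 8}  B7 = {0, 4, 6, 10}  B8 = {1, 3, 4, 6}
Tree: B1–B2, B1–B3, B2–B4, B1–B5, B3–B6, B2–B7, B2–B8
Each bag holds 4 vertices, so the decomposition has width 3, which upper-bounds the treewidth. For the lower bound, the 4 vertices {0, 1, 2, 4} are pairwise adjacent, and any tree decomposition puts a clique entirely inside one bag — forcing width ≥ 3. Combining the bounds, tw(G) = 3.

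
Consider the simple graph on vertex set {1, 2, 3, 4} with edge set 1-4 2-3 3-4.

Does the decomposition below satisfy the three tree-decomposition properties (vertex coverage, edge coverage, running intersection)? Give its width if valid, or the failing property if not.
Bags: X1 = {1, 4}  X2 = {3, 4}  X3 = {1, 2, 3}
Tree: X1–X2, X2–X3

A tree decomposition must satisfy three properties: every vertex lies in some bag; for every edge, both endpoints lie together in some bag; and for every vertex, the bags containing it form a connected subtree. Here bags containing vertex 1 are not connected in the tree, so the decomposition is invalid.

No — bags containing vertex 1 are not connected in the tree.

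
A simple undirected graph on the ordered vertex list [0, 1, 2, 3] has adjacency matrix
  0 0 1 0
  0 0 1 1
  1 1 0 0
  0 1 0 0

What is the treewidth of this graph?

A width-1 tree decomposition is:
Bags: B1 = {1, 3}  B2 = {1, 2}  B3 = {0, 2}
Tree: B1–B2, B2–B3
Each bag holds 2 vertices, so the decomposition has width 1, which upper-bounds the treewidth. Any graph with an edge has treewidth ≥ 1, and G has the edge 3–1. The upper and lower bounds meet at 1, so that is the treewidth.

1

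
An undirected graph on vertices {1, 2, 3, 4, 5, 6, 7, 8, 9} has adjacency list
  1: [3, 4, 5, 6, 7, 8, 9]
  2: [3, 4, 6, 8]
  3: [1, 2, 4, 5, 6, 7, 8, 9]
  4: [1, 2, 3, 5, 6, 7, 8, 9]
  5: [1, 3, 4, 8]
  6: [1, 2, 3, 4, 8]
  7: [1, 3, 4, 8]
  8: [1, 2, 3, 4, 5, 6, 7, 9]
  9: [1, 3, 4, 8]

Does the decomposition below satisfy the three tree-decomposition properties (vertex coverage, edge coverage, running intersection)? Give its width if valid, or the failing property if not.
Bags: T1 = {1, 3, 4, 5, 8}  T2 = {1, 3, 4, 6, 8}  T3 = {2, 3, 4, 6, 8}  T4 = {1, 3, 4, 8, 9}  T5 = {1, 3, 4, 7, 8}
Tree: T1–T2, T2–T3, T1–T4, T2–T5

Checking the three conditions: (i) the bags cover all of {1, 2, 3, 4, 5, 6, 7, 8, 9}; (ii) for each edge, some bag contains both endpoints; (iii) the bags containing any fixed vertex form a subtree. All hold, so the decomposition is valid with width 5 − 1 = 4.

Yes; width 4.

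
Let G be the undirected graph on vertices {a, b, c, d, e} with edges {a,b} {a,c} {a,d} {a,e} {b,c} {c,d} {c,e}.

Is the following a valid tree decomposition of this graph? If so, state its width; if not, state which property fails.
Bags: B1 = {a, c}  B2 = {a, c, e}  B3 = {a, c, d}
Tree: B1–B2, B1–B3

A tree decomposition must satisfy three properties: every vertex lies in some bag; for every edge, both endpoints lie together in some bag; and for every vertex, the bags containing it form a connected subtree. Here vertex b appears in no bag, so the decomposition is invalid.

No — vertex b appears in no bag.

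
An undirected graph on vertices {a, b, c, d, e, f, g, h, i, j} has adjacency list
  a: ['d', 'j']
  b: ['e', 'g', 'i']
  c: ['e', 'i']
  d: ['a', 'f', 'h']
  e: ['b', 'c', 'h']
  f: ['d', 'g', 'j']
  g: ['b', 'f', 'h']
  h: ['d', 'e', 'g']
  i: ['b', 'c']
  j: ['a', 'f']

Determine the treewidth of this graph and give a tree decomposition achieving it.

Treewidth 2.
Bags: B1 = {c, e, i}  B2 = {b, e, i}  B3 = {b, e, h}  B4 = {b, g, h}  B5 = {d, g, h}  B6 = {d, f, g}  B7 = {a, d, f}  B8 = {a, f, j}
Tree: B1–B2, B2–B3, B3–B4, B4–B5, B5–B6, B6–B7, B7–B8

Each bag holds 3 vertices, so the decomposition has width 2, which upper-bounds the treewidth. Since c–i–b–e–c is a cycle in G, G is not acyclic. Forests are exactly the graphs of treewidth ≤ 1, so tw(G) ≥ 2. Hence tw(G) = 2 exactly.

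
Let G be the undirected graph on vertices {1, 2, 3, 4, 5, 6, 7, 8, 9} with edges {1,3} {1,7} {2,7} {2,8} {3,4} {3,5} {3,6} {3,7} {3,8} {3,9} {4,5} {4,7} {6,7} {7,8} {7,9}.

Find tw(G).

2

A width-2 tree decomposition is:
Bags: B1 = {3, 4, 5}  B2 = {3, 4, 7}  B3 = {1, 3, 7}  B4 = {3, 7, 8}  B5 = {2, 7, 8}  B6 = {3, 6, 7}  B7 = {3, 7, 9}
Tree: B1–B2, B2–B3, B2–B4, B4–B5, B4–B6, B3–B7
The largest bag has 3 vertices, giving width 2; this decomposition certifies tw(G) ≤ 2. On the other hand G contains the 3-clique {2, 7, 8}. A clique must lie in a single bag of any decomposition, so no decomposition can have width below 2. Combining the bounds, tw(G) = 2.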